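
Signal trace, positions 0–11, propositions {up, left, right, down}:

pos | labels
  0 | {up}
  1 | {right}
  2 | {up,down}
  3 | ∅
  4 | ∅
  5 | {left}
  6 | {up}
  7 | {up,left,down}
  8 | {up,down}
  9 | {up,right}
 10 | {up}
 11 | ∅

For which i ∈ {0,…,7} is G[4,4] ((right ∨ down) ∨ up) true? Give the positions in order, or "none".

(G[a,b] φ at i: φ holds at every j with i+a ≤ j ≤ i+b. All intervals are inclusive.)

2, 3, 4, 5, 6

Evaluate at each i in [0,7]:
  i=0: ✗ (fails at j=4)
  i=1: ✗ (fails at j=5)
  i=2: ✓ (all of [6,6])
  i=3: ✓ (all of [7,7])
  i=4: ✓ (all of [8,8])
  i=5: ✓ (all of [9,9])
  i=6: ✓ (all of [10,10])
  i=7: ✗ (fails at j=11)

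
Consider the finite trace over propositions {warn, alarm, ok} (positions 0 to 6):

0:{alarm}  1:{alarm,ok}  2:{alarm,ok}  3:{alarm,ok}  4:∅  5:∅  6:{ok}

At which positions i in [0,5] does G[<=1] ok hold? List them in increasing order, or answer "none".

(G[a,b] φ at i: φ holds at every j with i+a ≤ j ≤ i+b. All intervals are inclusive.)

Evaluate at each i in [0,5]:
  i=0: ✗ (fails at j=0)
  i=1: ✓ (all of [1,2])
  i=2: ✓ (all of [2,3])
  i=3: ✗ (fails at j=4)
  i=4: ✗ (fails at j=4)
  i=5: ✗ (fails at j=5)

1, 2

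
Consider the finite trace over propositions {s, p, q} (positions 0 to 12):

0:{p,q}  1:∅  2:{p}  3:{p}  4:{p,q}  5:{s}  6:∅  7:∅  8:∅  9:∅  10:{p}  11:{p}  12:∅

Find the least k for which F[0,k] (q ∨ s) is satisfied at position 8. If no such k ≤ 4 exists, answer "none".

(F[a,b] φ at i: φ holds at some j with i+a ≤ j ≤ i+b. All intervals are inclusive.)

Scan j = 8,9,… for (q ∨ s):
  j=8: fails
  j=9: fails
  j=10: fails
  j=11: fails
  j=12: fails
No j in [8,12] satisfies it → none.

none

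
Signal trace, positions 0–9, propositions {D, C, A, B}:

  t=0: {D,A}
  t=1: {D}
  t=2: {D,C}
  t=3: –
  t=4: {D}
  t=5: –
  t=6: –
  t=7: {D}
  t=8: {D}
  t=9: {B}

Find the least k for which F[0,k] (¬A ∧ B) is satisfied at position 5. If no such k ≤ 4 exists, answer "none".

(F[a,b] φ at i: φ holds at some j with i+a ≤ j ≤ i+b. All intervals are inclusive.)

Scan j = 5,6,… for (¬A ∧ B):
  j=5: fails
  j=6: fails
  j=7: fails
  j=8: fails
  j=9: holds
First hit at j=9, so smallest k = 9-5 = 4.

4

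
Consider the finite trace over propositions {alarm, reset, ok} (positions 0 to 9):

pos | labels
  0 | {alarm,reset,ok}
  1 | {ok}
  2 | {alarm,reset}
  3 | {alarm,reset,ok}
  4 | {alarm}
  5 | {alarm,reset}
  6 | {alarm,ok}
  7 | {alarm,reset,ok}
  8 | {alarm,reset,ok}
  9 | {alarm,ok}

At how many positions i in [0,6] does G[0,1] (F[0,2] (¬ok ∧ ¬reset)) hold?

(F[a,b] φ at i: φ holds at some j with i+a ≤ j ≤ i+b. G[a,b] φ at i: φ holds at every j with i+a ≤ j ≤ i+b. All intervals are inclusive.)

2

Evaluate at each i in [0,6]:
  i=0: ✗ (fails at j=0)
  i=1: ✗ (fails at j=1)
  i=2: ✓ (all of [2,3])
  i=3: ✓ (all of [3,4])
  i=4: ✗ (fails at j=5)
  i=5: ✗ (fails at j=5)
  i=6: ✗ (fails at j=6)
Positions where it holds: {2, 3} → 2.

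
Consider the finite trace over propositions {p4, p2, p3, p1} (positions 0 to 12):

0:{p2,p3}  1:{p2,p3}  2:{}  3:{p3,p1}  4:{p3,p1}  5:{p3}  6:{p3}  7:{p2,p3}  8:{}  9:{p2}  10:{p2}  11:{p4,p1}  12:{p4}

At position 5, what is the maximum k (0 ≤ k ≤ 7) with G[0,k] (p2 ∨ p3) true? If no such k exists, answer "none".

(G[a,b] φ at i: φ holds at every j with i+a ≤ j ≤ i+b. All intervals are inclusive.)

(p2 ∨ p3) must hold from j=5 onward; find where it first fails.
  j=5: holds
  j=6: holds
  j=7: holds
  j=8: fails
Holds on [5,7], so largest k = 2.

2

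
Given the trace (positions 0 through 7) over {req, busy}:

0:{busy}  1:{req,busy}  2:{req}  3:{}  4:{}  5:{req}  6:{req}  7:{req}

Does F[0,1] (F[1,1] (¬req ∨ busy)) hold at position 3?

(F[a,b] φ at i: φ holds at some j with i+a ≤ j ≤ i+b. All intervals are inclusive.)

Yes

Check F[1,1] (¬req ∨ busy) at each j in [3,4]:
  j=3: holds (witness at 4)
  j=4: fails (none in [5,5])
Found at j=3 → formula holds.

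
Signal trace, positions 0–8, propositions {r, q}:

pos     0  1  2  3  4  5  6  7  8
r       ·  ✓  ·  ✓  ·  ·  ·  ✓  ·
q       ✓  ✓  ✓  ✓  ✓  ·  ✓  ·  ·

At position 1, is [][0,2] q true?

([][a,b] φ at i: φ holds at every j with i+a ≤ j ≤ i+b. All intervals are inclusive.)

Yes

Check q at every j in [1,3]:
  j=1: true
  j=2: true
  j=3: true
All positions satisfy it → formula holds.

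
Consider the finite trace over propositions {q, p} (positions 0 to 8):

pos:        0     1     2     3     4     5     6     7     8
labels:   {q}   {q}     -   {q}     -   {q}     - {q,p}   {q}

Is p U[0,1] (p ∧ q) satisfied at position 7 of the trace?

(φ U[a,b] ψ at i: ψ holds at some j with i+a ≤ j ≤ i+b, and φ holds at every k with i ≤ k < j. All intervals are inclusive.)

Yes

Need some j in [7,8] with (p ∧ q), and p at every k in [7,j-1].
  j=7: (p ∧ q) holds; no prefix to check → satisfied.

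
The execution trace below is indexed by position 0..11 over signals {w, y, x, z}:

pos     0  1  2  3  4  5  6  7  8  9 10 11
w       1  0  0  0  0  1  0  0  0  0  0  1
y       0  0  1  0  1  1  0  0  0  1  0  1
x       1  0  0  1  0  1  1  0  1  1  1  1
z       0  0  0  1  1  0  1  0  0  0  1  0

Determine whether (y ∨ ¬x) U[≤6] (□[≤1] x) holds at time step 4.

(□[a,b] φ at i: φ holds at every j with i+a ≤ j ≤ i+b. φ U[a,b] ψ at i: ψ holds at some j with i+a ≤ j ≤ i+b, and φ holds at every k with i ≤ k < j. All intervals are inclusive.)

True

Need some j in [4,10] with □[≤1] x, and (y ∨ ¬x) at every k in [4,j-1].
  j=4: □[≤1] x — fails at 4.
  j=5: □[≤1] x holds; (y ∨ ¬x) holds at every k in [4,4] → satisfied.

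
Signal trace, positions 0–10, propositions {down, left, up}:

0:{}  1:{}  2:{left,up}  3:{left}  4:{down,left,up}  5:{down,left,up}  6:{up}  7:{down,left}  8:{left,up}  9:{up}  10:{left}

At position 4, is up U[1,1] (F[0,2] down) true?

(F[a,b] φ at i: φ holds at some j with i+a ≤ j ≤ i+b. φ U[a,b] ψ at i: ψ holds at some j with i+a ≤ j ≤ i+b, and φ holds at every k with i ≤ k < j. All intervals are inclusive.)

Yes

Need some j in [5,5] with F[0,2] down, and up at every k in [4,j-1].
  j=5: F[0,2] down holds; up holds at every k in [4,4] → satisfied.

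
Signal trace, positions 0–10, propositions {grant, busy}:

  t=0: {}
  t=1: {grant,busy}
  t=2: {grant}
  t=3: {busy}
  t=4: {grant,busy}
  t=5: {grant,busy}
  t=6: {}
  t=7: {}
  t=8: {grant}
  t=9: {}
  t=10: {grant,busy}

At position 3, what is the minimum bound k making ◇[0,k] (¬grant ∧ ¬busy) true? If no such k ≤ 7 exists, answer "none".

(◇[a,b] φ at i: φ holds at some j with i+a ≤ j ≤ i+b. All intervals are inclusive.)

Scan j = 3,4,… for (¬grant ∧ ¬busy):
  j=3: fails
  j=4: fails
  j=5: fails
  j=6: holds
First hit at j=6, so smallest k = 6-3 = 3.

3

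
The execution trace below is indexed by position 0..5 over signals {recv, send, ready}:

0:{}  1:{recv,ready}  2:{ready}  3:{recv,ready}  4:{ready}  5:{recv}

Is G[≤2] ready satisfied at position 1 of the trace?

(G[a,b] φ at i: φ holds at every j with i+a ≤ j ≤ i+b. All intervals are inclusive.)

Yes

Check ready at every j in [1,3]:
  j=1: true
  j=2: true
  j=3: true
All positions satisfy it → formula holds.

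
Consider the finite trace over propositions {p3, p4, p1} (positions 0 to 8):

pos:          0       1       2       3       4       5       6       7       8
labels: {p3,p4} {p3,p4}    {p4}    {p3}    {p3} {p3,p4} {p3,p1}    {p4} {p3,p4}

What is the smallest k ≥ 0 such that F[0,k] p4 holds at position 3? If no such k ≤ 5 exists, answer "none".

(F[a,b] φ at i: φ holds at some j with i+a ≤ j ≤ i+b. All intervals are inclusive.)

Scan j = 3,4,… for p4:
  j=3: fails
  j=4: fails
  j=5: holds
First hit at j=5, so smallest k = 5-3 = 2.

2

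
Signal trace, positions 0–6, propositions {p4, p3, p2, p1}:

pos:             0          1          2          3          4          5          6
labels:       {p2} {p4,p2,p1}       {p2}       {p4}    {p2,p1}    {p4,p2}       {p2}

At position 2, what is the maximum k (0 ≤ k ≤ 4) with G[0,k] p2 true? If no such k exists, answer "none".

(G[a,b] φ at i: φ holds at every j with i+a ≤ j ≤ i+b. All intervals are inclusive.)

0

p2 must hold from j=2 onward; find where it first fails.
  j=2: holds
  j=3: fails
Holds on [2,2], so largest k = 0.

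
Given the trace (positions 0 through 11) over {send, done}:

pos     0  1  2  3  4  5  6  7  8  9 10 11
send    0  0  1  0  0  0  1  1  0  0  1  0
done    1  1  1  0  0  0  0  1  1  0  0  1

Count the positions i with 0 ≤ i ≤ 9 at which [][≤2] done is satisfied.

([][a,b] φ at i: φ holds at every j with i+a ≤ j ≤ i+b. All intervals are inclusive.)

1

Evaluate at each i in [0,9]:
  i=0: ✓ (all of [0,2])
  i=1: ✗ (fails at j=3)
  i=2: ✗ (fails at j=3)
  i=3: ✗ (fails at j=3)
  i=4: ✗ (fails at j=4)
  i=5: ✗ (fails at j=5)
  i=6: ✗ (fails at j=6)
  i=7: ✗ (fails at j=9)
  i=8: ✗ (fails at j=9)
  i=9: ✗ (fails at j=9)
Positions where it holds: {0} → 1.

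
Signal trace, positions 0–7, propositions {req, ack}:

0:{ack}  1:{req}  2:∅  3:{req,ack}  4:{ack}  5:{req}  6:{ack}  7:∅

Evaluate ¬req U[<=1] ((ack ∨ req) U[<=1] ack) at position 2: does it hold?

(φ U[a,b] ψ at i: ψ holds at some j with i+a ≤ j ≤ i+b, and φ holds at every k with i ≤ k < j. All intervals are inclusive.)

Yes

Need some j in [2,3] with ((ack ∨ req) U[<=1] ack), and ¬req at every k in [2,j-1].
  j=2: ((ack ∨ req) U[<=1] ack) — fails.
  j=3: ((ack ∨ req) U[<=1] ack) holds; ¬req holds at every k in [2,2] → satisfied.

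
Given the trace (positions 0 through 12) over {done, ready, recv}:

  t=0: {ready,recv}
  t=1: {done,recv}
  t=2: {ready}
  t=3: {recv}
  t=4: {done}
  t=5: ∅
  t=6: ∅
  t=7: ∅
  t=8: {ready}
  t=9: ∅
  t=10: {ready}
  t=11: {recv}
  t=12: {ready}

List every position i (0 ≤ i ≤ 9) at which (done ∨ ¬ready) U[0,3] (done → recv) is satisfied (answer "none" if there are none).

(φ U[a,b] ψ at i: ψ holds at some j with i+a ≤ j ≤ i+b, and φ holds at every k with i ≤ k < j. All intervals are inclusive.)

0, 1, 2, 3, 4, 5, 6, 7, 8, 9

Evaluate at each i in [0,9]:
  i=0: ✓ (rhs at j=0)
  i=1: ✓ (rhs at j=1)
  i=2: ✓ (rhs at j=2)
  i=3: ✓ (rhs at j=3)
  i=4: ✓ (rhs at j=5; lhs holds on [4,4])
  i=5: ✓ (rhs at j=5)
  i=6: ✓ (rhs at j=6)
  i=7: ✓ (rhs at j=7)
  i=8: ✓ (rhs at j=8)
  i=9: ✓ (rhs at j=9)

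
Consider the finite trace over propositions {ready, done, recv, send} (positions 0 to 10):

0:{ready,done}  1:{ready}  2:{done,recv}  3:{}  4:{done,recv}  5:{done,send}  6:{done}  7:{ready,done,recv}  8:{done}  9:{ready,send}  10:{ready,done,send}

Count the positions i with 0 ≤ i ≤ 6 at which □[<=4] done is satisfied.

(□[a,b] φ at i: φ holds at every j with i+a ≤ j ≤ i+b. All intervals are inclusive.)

1

Evaluate at each i in [0,6]:
  i=0: ✗ (fails at j=1)
  i=1: ✗ (fails at j=1)
  i=2: ✗ (fails at j=3)
  i=3: ✗ (fails at j=3)
  i=4: ✓ (all of [4,8])
  i=5: ✗ (fails at j=9)
  i=6: ✗ (fails at j=9)
Positions where it holds: {4} → 1.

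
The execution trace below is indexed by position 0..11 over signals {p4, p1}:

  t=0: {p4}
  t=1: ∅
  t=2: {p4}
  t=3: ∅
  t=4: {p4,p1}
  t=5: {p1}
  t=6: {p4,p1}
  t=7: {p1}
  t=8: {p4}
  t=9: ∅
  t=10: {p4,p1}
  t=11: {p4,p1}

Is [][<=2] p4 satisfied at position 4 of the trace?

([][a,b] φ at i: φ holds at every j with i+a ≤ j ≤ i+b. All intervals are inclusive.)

Does not hold

Check p4 at every j in [4,6]:
  j=4: true
  j=5: false
  j=6: true
Fails at j=5 → formula fails.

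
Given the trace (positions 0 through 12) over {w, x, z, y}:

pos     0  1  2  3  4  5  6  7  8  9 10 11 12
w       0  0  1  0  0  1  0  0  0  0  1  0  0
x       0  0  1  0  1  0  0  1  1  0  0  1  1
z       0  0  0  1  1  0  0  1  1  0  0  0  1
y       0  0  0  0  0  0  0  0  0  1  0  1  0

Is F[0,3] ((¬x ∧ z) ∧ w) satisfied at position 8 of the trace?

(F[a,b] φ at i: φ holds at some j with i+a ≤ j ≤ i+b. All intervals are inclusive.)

Check ((¬x ∧ z) ∧ w) at each j in [8,11]:
  j=8: false
  j=9: false
  j=10: false
  j=11: false
No position in the window satisfies it → formula fails.

No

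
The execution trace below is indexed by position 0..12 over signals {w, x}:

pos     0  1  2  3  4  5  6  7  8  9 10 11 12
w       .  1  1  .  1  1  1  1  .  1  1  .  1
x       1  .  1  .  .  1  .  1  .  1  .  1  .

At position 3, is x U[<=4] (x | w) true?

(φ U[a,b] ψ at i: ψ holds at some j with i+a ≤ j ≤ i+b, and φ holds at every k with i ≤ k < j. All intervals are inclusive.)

Does not hold

Need some j in [3,7] with (x | w), and x at every k in [3,j-1].
  j=3: (x | w) false.
  j=4: (x | w) holds, but x fails at k=3 → not this j.
  j=5: (x | w) holds, but x fails at k=3 → not this j.
  j=6: (x | w) holds, but x fails at k=3 → not this j.
  j=7: (x | w) holds, but x fails at k=3 → not this j.
No j in the window works → until fails.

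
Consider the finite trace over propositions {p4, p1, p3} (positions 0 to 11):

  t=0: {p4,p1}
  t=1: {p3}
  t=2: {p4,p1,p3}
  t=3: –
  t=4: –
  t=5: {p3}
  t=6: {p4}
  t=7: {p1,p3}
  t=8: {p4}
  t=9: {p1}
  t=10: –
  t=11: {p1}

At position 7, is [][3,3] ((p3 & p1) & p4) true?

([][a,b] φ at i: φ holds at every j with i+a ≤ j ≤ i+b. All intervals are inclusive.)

False

Check ((p3 & p1) & p4) at every j in [10,10]:
  j=10: false
Fails at j=10 → formula fails.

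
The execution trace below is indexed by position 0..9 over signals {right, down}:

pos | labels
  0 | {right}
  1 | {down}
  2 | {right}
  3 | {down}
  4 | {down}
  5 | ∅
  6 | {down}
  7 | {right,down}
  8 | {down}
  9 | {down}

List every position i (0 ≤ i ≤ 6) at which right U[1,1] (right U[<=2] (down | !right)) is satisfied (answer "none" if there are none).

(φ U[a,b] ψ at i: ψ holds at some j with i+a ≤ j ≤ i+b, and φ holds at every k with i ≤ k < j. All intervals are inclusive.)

0, 2

Evaluate at each i in [0,6]:
  i=0: ✓ (rhs at j=1; lhs holds on [0,0])
  i=1: ✗ (lhs fails at k=1 before rhs at j=2)
  i=2: ✓ (rhs at j=3; lhs holds on [2,2])
  i=3: ✗ (lhs fails at k=3 before rhs at j=4)
  i=4: ✗ (lhs fails at k=4 before rhs at j=5)
  i=5: ✗ (lhs fails at k=5 before rhs at j=6)
  i=6: ✗ (lhs fails at k=6 before rhs at j=7)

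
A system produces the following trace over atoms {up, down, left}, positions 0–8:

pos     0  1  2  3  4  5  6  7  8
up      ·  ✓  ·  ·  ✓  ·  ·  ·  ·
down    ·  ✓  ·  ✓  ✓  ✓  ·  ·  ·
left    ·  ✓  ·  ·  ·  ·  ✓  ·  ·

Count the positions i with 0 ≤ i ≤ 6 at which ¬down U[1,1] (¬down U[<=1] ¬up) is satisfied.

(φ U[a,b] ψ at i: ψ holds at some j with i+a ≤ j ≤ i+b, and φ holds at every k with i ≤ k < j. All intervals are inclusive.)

Evaluate at each i in [0,6]:
  i=0: ✗ (no rhs in [1,1])
  i=1: ✗ (lhs fails at k=1 before rhs at j=2)
  i=2: ✓ (rhs at j=3; lhs holds on [2,2])
  i=3: ✗ (no rhs in [4,4])
  i=4: ✗ (lhs fails at k=4 before rhs at j=5)
  i=5: ✗ (lhs fails at k=5 before rhs at j=6)
  i=6: ✓ (rhs at j=7; lhs holds on [6,6])
Positions where it holds: {2, 6} → 2.

2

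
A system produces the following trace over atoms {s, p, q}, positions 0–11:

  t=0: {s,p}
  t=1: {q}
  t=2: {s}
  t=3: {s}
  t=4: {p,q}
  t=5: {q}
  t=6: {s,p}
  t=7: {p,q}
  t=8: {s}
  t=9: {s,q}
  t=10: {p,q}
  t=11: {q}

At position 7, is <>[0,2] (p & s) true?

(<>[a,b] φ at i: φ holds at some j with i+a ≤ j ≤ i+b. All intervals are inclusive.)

Check (p & s) at each j in [7,9]:
  j=7: false
  j=8: false
  j=9: false
No position in the window satisfies it → formula fails.

False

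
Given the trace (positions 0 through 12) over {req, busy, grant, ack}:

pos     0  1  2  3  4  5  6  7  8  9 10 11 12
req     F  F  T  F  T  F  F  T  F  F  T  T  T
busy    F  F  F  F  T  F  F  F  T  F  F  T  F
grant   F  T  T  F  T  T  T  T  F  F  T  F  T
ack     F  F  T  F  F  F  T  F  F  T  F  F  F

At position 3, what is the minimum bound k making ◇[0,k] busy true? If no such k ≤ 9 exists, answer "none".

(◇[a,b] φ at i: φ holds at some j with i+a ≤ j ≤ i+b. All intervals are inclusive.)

1

Scan j = 3,4,… for busy:
  j=3: fails
  j=4: holds
First hit at j=4, so smallest k = 4-3 = 1.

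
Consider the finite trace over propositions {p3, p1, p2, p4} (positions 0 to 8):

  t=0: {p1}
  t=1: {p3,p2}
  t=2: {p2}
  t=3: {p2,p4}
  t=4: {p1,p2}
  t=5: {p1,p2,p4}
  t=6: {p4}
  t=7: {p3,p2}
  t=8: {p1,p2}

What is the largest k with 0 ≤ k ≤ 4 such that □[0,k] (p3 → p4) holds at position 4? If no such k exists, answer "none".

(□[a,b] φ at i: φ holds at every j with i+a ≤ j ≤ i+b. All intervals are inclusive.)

(p3 → p4) must hold from j=4 onward; find where it first fails.
  j=4: holds
  j=5: holds
  j=6: holds
  j=7: fails
Holds on [4,6], so largest k = 2.

2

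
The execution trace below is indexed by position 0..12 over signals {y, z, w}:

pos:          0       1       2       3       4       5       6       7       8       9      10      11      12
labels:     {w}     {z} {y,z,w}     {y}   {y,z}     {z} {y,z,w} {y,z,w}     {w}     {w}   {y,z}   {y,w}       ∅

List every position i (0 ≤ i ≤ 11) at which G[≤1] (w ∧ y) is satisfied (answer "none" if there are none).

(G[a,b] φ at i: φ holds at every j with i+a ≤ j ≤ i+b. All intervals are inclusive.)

6

Evaluate at each i in [0,11]:
  i=0: ✗ (fails at j=0)
  i=1: ✗ (fails at j=1)
  i=2: ✗ (fails at j=3)
  i=3: ✗ (fails at j=3)
  i=4: ✗ (fails at j=4)
  i=5: ✗ (fails at j=5)
  i=6: ✓ (all of [6,7])
  i=7: ✗ (fails at j=8)
  i=8: ✗ (fails at j=8)
  i=9: ✗ (fails at j=9)
  i=10: ✗ (fails at j=10)
  i=11: ✗ (fails at j=12)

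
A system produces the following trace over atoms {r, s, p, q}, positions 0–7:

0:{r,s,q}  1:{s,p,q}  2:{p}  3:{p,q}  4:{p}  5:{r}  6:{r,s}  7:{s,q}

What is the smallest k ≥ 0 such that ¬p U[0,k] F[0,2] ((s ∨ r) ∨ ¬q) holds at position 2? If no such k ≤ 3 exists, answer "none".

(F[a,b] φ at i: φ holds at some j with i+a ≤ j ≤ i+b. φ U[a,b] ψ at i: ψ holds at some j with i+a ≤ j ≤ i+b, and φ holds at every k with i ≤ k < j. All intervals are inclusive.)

0

Need earliest j ≥ 2 with F[0,2] ((s ∨ r) ∨ ¬q), and ¬p at every k in [2,j-1].
  j=2: rhs holds (empty prefix). k = 0.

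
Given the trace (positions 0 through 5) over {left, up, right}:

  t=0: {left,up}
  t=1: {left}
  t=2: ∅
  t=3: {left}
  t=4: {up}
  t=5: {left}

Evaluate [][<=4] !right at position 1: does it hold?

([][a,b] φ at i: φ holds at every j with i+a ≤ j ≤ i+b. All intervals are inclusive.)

Check !right at every j in [1,5]:
  j=1: true
  j=2: true
  j=3: true
  j=4: true
  j=5: true
All positions satisfy it → formula holds.

True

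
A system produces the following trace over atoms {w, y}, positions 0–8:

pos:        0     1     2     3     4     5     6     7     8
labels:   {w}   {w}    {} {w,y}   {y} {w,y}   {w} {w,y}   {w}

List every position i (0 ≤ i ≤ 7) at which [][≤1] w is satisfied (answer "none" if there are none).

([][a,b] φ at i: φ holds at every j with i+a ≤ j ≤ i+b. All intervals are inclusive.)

Evaluate at each i in [0,7]:
  i=0: ✓ (all of [0,1])
  i=1: ✗ (fails at j=2)
  i=2: ✗ (fails at j=2)
  i=3: ✗ (fails at j=4)
  i=4: ✗ (fails at j=4)
  i=5: ✓ (all of [5,6])
  i=6: ✓ (all of [6,7])
  i=7: ✓ (all of [7,8])

0, 5, 6, 7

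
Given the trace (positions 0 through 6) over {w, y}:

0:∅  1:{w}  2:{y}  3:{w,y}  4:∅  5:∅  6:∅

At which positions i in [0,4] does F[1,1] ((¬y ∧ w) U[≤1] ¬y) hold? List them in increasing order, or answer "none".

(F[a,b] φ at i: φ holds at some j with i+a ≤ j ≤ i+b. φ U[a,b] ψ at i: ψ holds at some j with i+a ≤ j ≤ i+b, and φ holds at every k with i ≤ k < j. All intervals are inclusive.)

0, 3, 4

Evaluate at each i in [0,4]:
  i=0: ✓ (witness j=1)
  i=1: ✗ (none in [2,2])
  i=2: ✗ (none in [3,3])
  i=3: ✓ (witness j=4)
  i=4: ✓ (witness j=5)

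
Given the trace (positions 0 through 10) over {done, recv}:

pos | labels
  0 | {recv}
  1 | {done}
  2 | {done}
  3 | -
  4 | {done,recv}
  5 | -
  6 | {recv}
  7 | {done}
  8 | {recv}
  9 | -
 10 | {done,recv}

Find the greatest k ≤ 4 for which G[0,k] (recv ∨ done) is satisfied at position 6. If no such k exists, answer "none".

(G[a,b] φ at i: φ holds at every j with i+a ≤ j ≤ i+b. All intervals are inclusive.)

(recv ∨ done) must hold from j=6 onward; find where it first fails.
  j=6: holds
  j=7: holds
  j=8: holds
  j=9: fails
Holds on [6,8], so largest k = 2.

2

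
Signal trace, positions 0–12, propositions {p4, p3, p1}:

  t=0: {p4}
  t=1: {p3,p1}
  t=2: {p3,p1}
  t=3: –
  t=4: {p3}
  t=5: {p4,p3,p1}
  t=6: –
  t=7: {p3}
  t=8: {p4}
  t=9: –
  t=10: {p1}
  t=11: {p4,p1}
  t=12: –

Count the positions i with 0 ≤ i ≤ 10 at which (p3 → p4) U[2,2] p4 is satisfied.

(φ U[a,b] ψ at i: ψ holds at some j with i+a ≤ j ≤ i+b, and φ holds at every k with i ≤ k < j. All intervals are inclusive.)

1

Evaluate at each i in [0,10]:
  i=0: ✗ (no rhs in [2,2])
  i=1: ✗ (no rhs in [3,3])
  i=2: ✗ (no rhs in [4,4])
  i=3: ✗ (lhs fails at k=4 before rhs at j=5)
  i=4: ✗ (no rhs in [6,6])
  i=5: ✗ (no rhs in [7,7])
  i=6: ✗ (lhs fails at k=7 before rhs at j=8)
  i=7: ✗ (no rhs in [9,9])
  i=8: ✗ (no rhs in [10,10])
  i=9: ✓ (rhs at j=11; lhs holds on [9,10])
  i=10: ✗ (no rhs in [12,12])
Positions where it holds: {9} → 1.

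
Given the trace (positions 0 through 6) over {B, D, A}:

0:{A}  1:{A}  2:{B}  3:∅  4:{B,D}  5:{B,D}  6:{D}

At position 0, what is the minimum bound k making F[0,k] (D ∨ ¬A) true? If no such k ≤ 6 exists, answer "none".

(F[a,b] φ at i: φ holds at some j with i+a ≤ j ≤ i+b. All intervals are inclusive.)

2

Scan j = 0,1,… for (D ∨ ¬A):
  j=0: fails
  j=1: fails
  j=2: holds
First hit at j=2, so smallest k = 2-0 = 2.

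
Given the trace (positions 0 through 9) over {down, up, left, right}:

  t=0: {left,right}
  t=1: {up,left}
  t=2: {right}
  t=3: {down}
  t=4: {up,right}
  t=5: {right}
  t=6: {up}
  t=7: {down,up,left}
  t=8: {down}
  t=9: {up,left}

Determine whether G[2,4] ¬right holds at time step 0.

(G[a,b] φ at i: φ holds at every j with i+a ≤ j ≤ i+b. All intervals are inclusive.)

Does not hold

Check ¬right at every j in [2,4]:
  j=2: false
  j=3: true
  j=4: false
Fails at j=2 → formula fails.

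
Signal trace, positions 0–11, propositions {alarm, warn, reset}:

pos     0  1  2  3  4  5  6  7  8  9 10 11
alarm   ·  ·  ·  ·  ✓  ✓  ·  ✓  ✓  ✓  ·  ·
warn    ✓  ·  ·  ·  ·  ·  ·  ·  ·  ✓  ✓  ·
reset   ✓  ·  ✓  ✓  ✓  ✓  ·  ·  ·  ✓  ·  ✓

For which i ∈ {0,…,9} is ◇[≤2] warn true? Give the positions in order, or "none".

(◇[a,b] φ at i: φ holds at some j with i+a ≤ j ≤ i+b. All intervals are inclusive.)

0, 7, 8, 9

Evaluate at each i in [0,9]:
  i=0: ✓ (witness j=0)
  i=1: ✗ (none in [1,3])
  i=2: ✗ (none in [2,4])
  i=3: ✗ (none in [3,5])
  i=4: ✗ (none in [4,6])
  i=5: ✗ (none in [5,7])
  i=6: ✗ (none in [6,8])
  i=7: ✓ (witness j=9)
  i=8: ✓ (witness j=9)
  i=9: ✓ (witness j=9)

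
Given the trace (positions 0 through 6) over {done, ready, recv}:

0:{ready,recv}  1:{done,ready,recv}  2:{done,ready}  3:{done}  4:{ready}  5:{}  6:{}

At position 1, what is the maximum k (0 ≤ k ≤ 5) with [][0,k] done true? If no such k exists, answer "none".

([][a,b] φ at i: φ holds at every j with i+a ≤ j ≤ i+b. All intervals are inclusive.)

done must hold from j=1 onward; find where it first fails.
  j=1: holds
  j=2: holds
  j=3: holds
  j=4: fails
Holds on [1,3], so largest k = 2.

2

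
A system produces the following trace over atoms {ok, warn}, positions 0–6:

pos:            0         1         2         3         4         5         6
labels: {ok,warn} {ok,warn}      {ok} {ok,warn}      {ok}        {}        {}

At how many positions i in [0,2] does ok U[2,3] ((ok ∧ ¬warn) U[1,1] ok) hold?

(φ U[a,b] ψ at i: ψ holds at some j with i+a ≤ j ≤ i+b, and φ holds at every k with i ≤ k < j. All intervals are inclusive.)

Evaluate at each i in [0,2]:
  i=0: ✓ (rhs at j=2; lhs holds on [0,1])
  i=1: ✗ (no rhs in [3,4])
  i=2: ✗ (no rhs in [4,5])
Positions where it holds: {0} → 1.

1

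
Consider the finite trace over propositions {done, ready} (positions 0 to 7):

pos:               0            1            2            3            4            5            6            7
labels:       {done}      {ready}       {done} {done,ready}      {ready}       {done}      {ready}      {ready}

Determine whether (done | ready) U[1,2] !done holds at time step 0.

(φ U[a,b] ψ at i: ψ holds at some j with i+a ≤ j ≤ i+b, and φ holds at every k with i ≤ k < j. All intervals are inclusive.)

True

Need some j in [1,2] with !done, and (done | ready) at every k in [0,j-1].
  j=1: !done holds; (done | ready) holds at every k in [0,0] → satisfied.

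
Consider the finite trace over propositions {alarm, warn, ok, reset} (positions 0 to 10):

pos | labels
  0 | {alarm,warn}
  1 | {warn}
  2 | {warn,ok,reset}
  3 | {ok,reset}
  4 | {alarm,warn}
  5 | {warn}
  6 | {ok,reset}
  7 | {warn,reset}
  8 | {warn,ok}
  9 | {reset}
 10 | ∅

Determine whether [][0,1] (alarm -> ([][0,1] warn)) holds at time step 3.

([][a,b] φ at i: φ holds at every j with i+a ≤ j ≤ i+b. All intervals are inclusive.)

Yes

Check (alarm -> ([][0,1] warn)) at every j in [3,4]:
  j=3: antecedent false → ✓
  j=4: antecedent true; consequent holds on [4,5] → ✓
All positions satisfy it → formula holds.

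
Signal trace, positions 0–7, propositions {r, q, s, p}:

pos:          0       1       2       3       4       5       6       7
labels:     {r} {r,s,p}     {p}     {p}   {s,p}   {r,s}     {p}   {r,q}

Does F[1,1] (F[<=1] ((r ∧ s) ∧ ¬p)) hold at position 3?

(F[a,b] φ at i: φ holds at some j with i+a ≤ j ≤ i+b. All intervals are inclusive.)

Check F[<=1] ((r ∧ s) ∧ ¬p) at each j in [4,4]:
  j=4: holds (witness at 5)
Found at j=4 → formula holds.

True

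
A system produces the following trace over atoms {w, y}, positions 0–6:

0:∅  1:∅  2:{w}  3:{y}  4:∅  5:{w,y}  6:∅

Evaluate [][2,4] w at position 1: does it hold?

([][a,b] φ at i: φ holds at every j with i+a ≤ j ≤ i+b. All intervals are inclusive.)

Check w at every j in [3,5]:
  j=3: false
  j=4: false
  j=5: true
Fails at j=3 → formula fails.

False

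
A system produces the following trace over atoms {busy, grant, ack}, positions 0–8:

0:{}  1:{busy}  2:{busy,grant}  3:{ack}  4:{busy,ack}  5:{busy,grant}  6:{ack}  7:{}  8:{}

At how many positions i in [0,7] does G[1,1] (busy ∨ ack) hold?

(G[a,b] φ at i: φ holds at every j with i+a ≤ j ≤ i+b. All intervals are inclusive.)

6

Evaluate at each i in [0,7]:
  i=0: ✓ (all of [1,1])
  i=1: ✓ (all of [2,2])
  i=2: ✓ (all of [3,3])
  i=3: ✓ (all of [4,4])
  i=4: ✓ (all of [5,5])
  i=5: ✓ (all of [6,6])
  i=6: ✗ (fails at j=7)
  i=7: ✗ (fails at j=8)
Positions where it holds: {0, 1, 2, 3, 4, 5} → 6.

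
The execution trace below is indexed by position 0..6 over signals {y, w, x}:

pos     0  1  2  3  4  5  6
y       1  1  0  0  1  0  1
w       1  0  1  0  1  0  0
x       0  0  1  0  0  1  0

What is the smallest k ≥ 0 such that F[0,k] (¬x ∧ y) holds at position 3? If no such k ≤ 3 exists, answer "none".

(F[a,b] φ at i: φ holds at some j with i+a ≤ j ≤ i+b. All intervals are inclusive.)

1

Scan j = 3,4,… for (¬x ∧ y):
  j=3: fails
  j=4: holds
First hit at j=4, so smallest k = 4-3 = 1.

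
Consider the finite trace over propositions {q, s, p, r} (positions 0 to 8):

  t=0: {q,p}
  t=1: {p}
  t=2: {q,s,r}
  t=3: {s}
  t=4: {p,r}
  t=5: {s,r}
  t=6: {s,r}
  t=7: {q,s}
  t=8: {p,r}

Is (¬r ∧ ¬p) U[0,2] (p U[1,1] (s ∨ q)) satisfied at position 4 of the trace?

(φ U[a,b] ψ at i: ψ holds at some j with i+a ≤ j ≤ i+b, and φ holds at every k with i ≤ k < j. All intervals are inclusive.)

Need some j in [4,6] with (p U[1,1] (s ∨ q)), and (¬r ∧ ¬p) at every k in [4,j-1].
  j=4: (p U[1,1] (s ∨ q)) holds; no prefix to check → satisfied.

Holds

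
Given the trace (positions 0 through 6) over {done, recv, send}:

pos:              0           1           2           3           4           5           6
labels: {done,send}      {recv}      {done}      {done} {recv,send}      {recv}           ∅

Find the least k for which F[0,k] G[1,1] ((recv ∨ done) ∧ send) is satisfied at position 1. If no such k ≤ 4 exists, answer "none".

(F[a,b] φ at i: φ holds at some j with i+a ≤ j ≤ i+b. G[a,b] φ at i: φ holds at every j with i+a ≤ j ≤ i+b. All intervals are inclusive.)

Scan j = 1,2,… for G[1,1] ((recv ∨ done) ∧ send):
  j=1: fails
  j=2: fails
  j=3: holds
First hit at j=3, so smallest k = 3-1 = 2.

2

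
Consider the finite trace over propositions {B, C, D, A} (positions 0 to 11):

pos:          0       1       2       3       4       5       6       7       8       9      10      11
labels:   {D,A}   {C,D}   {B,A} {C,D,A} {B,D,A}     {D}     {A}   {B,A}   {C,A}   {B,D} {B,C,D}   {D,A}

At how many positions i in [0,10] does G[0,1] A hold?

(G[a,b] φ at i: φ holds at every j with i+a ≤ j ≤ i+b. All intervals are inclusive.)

Evaluate at each i in [0,10]:
  i=0: ✗ (fails at j=1)
  i=1: ✗ (fails at j=1)
  i=2: ✓ (all of [2,3])
  i=3: ✓ (all of [3,4])
  i=4: ✗ (fails at j=5)
  i=5: ✗ (fails at j=5)
  i=6: ✓ (all of [6,7])
  i=7: ✓ (all of [7,8])
  i=8: ✗ (fails at j=9)
  i=9: ✗ (fails at j=9)
  i=10: ✗ (fails at j=10)
Positions where it holds: {2, 3, 6, 7} → 4.

4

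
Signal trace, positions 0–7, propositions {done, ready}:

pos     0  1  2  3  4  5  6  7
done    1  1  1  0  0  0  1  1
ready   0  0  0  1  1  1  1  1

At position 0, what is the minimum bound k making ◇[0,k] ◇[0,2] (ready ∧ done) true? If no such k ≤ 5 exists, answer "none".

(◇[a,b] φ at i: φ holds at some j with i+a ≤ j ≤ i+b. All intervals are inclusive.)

Scan j = 0,1,… for ◇[0,2] (ready ∧ done):
  j=0: fails
  j=1: fails
  j=2: fails
  j=3: fails
  j=4: holds
First hit at j=4, so smallest k = 4-0 = 4.

4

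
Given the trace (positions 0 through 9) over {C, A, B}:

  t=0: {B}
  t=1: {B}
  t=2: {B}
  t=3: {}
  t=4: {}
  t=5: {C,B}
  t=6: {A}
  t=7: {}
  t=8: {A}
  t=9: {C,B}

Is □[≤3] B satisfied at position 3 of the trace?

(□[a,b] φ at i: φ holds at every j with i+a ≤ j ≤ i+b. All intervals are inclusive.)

Does not hold

Check B at every j in [3,6]:
  j=3: false
  j=4: false
  j=5: true
  j=6: false
Fails at j=3 → formula fails.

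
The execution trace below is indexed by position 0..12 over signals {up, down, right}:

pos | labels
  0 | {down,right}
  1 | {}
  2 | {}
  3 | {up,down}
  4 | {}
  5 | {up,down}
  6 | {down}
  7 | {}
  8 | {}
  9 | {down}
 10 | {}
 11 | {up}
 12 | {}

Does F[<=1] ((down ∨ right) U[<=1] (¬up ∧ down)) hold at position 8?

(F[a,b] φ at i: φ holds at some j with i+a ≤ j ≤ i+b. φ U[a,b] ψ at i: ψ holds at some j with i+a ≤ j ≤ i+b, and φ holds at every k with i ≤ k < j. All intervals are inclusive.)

True

Check ((down ∨ right) U[<=1] (¬up ∧ down)) at each j in [8,9]:
  j=8: fails
  j=9: holds
Found at j=9 → formula holds.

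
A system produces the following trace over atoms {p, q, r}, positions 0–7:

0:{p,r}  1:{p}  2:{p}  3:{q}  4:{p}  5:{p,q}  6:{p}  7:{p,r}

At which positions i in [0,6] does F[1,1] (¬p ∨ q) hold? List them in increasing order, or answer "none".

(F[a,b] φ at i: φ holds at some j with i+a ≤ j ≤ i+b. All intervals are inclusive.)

Evaluate at each i in [0,6]:
  i=0: ✗ (none in [1,1])
  i=1: ✗ (none in [2,2])
  i=2: ✓ (witness j=3)
  i=3: ✗ (none in [4,4])
  i=4: ✓ (witness j=5)
  i=5: ✗ (none in [6,6])
  i=6: ✗ (none in [7,7])

2, 4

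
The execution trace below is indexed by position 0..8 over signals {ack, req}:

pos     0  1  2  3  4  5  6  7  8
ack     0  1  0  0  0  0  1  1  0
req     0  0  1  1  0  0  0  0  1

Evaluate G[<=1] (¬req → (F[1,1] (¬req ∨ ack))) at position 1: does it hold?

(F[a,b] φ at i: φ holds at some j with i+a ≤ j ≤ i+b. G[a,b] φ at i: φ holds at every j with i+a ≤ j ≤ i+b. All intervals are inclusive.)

No

Check (¬req → (F[1,1] (¬req ∨ ack))) at every j in [1,2]:
  j=1: antecedent true; consequent fails (none in [2,2]) → ✗
  j=2: antecedent false → ✓
Fails at j=1 → formula fails.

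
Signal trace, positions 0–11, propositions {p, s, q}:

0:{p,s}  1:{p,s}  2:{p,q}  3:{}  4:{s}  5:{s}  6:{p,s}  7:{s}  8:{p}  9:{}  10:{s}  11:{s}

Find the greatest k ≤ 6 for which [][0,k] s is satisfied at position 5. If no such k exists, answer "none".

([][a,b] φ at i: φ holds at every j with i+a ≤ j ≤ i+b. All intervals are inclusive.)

2

s must hold from j=5 onward; find where it first fails.
  j=5: holds
  j=6: holds
  j=7: holds
  j=8: fails
Holds on [5,7], so largest k = 2.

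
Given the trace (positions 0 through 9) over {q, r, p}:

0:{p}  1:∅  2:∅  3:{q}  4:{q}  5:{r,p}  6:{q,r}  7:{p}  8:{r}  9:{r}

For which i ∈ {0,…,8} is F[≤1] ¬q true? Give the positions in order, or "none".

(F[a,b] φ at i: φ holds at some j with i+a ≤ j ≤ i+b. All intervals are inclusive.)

Evaluate at each i in [0,8]:
  i=0: ✓ (witness j=0)
  i=1: ✓ (witness j=1)
  i=2: ✓ (witness j=2)
  i=3: ✗ (none in [3,4])
  i=4: ✓ (witness j=5)
  i=5: ✓ (witness j=5)
  i=6: ✓ (witness j=7)
  i=7: ✓ (witness j=7)
  i=8: ✓ (witness j=8)

0, 1, 2, 4, 5, 6, 7, 8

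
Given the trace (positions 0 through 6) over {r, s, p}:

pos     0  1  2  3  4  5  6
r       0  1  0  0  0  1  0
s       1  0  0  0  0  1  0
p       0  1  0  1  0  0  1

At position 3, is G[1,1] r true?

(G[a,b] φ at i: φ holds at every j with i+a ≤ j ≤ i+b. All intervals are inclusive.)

Check r at every j in [4,4]:
  j=4: false
Fails at j=4 → formula fails.

Does not hold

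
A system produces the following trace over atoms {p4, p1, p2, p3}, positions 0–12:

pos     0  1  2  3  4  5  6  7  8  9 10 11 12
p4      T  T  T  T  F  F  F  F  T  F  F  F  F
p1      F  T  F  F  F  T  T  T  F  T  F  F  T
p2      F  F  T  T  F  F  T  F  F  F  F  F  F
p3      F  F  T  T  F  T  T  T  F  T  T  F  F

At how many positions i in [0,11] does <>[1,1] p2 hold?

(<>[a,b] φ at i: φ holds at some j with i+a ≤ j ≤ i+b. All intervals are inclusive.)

Evaluate at each i in [0,11]:
  i=0: ✗ (none in [1,1])
  i=1: ✓ (witness j=2)
  i=2: ✓ (witness j=3)
  i=3: ✗ (none in [4,4])
  i=4: ✗ (none in [5,5])
  i=5: ✓ (witness j=6)
  i=6: ✗ (none in [7,7])
  i=7: ✗ (none in [8,8])
  i=8: ✗ (none in [9,9])
  i=9: ✗ (none in [10,10])
  i=10: ✗ (none in [11,11])
  i=11: ✗ (none in [12,12])
Positions where it holds: {1, 2, 5} → 3.

3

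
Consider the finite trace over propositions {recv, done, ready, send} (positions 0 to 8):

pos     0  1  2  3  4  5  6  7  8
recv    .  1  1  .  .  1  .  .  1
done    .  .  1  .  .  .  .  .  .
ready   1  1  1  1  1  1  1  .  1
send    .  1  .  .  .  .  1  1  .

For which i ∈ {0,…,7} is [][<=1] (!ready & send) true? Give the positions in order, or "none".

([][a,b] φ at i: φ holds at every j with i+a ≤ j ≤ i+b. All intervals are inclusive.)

none

Evaluate at each i in [0,7]:
  i=0: ✗ (fails at j=0)
  i=1: ✗ (fails at j=1)
  i=2: ✗ (fails at j=2)
  i=3: ✗ (fails at j=3)
  i=4: ✗ (fails at j=4)
  i=5: ✗ (fails at j=5)
  i=6: ✗ (fails at j=6)
  i=7: ✗ (fails at j=8)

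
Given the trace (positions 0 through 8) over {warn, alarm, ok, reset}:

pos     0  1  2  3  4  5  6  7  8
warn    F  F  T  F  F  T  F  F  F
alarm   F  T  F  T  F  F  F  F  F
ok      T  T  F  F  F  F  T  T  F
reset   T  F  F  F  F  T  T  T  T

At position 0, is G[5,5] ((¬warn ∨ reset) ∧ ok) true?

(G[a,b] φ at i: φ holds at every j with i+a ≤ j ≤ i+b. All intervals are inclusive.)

No

Check ((¬warn ∨ reset) ∧ ok) at every j in [5,5]:
  j=5: false
Fails at j=5 → formula fails.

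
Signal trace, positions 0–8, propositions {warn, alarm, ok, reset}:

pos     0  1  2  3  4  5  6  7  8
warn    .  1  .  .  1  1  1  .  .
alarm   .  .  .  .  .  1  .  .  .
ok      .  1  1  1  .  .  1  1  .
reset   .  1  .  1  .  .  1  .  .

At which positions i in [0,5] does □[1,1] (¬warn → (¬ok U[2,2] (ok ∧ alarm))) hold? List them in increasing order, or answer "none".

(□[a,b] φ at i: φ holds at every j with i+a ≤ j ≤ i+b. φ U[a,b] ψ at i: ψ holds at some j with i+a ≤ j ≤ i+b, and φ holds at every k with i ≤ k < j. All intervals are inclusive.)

Evaluate at each i in [0,5]:
  i=0: ✓ (all of [1,1])
  i=1: ✗ (fails at j=2)
  i=2: ✗ (fails at j=3)
  i=3: ✓ (all of [4,4])
  i=4: ✓ (all of [5,5])
  i=5: ✓ (all of [6,6])

0, 3, 4, 5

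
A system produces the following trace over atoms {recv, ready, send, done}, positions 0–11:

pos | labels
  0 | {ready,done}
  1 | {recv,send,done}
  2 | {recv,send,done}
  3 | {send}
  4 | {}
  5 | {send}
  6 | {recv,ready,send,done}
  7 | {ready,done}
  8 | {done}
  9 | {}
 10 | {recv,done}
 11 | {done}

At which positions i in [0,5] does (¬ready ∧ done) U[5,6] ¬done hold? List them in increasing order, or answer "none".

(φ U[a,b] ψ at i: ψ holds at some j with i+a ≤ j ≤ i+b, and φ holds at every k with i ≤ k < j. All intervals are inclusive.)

Evaluate at each i in [0,5]:
  i=0: ✗ (lhs fails at k=0 before rhs at j=5)
  i=1: ✗ (no rhs in [6,7])
  i=2: ✗ (no rhs in [7,8])
  i=3: ✗ (lhs fails at k=3 before rhs at j=9)
  i=4: ✗ (lhs fails at k=4 before rhs at j=9)
  i=5: ✗ (no rhs in [10,11])

none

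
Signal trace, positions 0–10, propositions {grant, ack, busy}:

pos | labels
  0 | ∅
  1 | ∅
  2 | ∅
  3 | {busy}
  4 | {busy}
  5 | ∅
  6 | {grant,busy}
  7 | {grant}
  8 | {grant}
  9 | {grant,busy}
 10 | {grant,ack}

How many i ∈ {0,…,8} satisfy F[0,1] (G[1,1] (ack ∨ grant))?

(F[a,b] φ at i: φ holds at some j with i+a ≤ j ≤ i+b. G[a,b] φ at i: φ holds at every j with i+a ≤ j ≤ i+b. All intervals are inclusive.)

5

Evaluate at each i in [0,8]:
  i=0: ✗ (none in [0,1])
  i=1: ✗ (none in [1,2])
  i=2: ✗ (none in [2,3])
  i=3: ✗ (none in [3,4])
  i=4: ✓ (witness j=5)
  i=5: ✓ (witness j=5)
  i=6: ✓ (witness j=6)
  i=7: ✓ (witness j=7)
  i=8: ✓ (witness j=8)
Positions where it holds: {4, 5, 6, 7, 8} → 5.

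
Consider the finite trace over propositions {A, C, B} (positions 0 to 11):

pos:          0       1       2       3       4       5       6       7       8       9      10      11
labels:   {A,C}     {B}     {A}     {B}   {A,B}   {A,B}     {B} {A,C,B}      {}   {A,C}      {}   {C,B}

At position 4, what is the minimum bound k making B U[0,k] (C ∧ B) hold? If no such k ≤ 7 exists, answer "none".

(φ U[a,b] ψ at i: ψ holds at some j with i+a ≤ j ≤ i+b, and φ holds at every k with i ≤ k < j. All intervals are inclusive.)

Need earliest j ≥ 4 with (C ∧ B), and B at every k in [4,j-1].
  j=4: rhs fails.
  j=5: rhs fails.
  j=6: rhs fails.
  j=7: rhs holds; lhs holds on [4,6]. k = 3.

3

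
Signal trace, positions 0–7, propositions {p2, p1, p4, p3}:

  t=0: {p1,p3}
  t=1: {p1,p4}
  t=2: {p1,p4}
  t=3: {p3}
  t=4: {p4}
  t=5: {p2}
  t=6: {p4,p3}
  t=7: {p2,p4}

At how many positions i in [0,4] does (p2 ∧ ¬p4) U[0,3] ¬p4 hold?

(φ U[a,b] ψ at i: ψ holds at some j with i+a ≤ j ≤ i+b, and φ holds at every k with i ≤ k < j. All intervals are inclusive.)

2

Evaluate at each i in [0,4]:
  i=0: ✓ (rhs at j=0)
  i=1: ✗ (lhs fails at k=1 before rhs at j=3)
  i=2: ✗ (lhs fails at k=2 before rhs at j=3)
  i=3: ✓ (rhs at j=3)
  i=4: ✗ (lhs fails at k=4 before rhs at j=5)
Positions where it holds: {0, 3} → 2.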